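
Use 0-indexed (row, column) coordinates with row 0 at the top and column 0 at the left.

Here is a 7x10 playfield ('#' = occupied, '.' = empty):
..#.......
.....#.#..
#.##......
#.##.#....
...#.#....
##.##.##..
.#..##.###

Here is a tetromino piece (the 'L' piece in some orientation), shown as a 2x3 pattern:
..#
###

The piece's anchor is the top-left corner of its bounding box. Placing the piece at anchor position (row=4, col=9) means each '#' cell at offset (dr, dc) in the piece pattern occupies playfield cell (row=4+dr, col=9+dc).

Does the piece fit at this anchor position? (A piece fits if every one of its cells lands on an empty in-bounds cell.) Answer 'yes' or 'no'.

Check each piece cell at anchor (4, 9):
  offset (0,2) -> (4,11): out of bounds -> FAIL
  offset (1,0) -> (5,9): empty -> OK
  offset (1,1) -> (5,10): out of bounds -> FAIL
  offset (1,2) -> (5,11): out of bounds -> FAIL
All cells valid: no

Answer: no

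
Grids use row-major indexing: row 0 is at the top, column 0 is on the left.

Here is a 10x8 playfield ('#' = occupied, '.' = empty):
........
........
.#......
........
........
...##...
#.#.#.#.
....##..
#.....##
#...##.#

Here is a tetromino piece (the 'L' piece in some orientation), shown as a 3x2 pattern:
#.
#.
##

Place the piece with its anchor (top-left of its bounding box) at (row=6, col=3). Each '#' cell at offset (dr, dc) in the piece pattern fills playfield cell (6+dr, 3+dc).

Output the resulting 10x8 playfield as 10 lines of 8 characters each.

Answer: ........
........
.#......
........
........
...##...
#.###.#.
...###..
#..##.##
#...##.#

Derivation:
Fill (6+0,3+0) = (6,3)
Fill (6+1,3+0) = (7,3)
Fill (6+2,3+0) = (8,3)
Fill (6+2,3+1) = (8,4)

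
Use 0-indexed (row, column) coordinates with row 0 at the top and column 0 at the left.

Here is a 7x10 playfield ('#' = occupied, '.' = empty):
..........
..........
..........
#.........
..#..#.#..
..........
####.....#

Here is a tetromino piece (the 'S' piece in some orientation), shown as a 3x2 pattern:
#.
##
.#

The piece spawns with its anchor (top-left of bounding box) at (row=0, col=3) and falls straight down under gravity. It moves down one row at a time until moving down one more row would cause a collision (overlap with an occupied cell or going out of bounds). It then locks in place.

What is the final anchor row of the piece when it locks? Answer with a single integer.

Answer: 4

Derivation:
Spawn at (row=0, col=3). Try each row:
  row 0: fits
  row 1: fits
  row 2: fits
  row 3: fits
  row 4: fits
  row 5: blocked -> lock at row 4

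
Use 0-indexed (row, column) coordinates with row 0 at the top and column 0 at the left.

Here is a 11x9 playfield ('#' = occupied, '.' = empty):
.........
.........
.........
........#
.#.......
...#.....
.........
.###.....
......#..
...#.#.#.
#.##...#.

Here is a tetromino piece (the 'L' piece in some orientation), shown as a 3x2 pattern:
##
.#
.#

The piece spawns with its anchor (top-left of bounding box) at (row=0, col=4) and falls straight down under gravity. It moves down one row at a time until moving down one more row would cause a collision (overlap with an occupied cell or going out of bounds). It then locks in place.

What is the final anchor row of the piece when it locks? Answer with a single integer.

Answer: 6

Derivation:
Spawn at (row=0, col=4). Try each row:
  row 0: fits
  row 1: fits
  row 2: fits
  row 3: fits
  row 4: fits
  row 5: fits
  row 6: fits
  row 7: blocked -> lock at row 6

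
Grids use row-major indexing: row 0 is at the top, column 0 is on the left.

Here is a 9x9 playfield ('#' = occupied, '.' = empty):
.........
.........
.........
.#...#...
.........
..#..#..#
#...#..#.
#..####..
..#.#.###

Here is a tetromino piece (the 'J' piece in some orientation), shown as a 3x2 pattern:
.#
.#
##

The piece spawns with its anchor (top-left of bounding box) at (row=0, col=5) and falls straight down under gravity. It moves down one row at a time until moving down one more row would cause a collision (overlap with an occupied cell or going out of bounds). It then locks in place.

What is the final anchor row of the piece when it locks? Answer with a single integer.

Answer: 0

Derivation:
Spawn at (row=0, col=5). Try each row:
  row 0: fits
  row 1: blocked -> lock at row 0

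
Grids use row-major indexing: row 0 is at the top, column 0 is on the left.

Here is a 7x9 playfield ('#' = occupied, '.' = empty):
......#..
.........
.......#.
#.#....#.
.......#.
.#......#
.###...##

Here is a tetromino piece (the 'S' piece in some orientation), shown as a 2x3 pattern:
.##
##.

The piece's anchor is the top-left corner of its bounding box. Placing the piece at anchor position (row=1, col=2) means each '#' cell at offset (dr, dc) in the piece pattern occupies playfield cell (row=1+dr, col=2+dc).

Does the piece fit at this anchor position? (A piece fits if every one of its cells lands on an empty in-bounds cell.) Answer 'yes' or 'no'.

Answer: yes

Derivation:
Check each piece cell at anchor (1, 2):
  offset (0,1) -> (1,3): empty -> OK
  offset (0,2) -> (1,4): empty -> OK
  offset (1,0) -> (2,2): empty -> OK
  offset (1,1) -> (2,3): empty -> OK
All cells valid: yes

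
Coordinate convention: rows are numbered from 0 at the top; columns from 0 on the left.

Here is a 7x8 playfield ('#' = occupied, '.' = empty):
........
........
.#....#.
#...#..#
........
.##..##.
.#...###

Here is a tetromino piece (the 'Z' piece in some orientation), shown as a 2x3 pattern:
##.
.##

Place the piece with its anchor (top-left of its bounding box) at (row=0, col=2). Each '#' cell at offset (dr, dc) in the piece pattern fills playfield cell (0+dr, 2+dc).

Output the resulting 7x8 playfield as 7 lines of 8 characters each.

Answer: ..##....
...##...
.#....#.
#...#..#
........
.##..##.
.#...###

Derivation:
Fill (0+0,2+0) = (0,2)
Fill (0+0,2+1) = (0,3)
Fill (0+1,2+1) = (1,3)
Fill (0+1,2+2) = (1,4)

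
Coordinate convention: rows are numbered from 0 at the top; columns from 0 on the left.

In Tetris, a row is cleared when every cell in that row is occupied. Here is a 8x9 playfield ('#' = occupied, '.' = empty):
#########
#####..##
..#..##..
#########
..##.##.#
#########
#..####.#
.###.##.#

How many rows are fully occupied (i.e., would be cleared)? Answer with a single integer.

Check each row:
  row 0: 0 empty cells -> FULL (clear)
  row 1: 2 empty cells -> not full
  row 2: 6 empty cells -> not full
  row 3: 0 empty cells -> FULL (clear)
  row 4: 4 empty cells -> not full
  row 5: 0 empty cells -> FULL (clear)
  row 6: 3 empty cells -> not full
  row 7: 3 empty cells -> not full
Total rows cleared: 3

Answer: 3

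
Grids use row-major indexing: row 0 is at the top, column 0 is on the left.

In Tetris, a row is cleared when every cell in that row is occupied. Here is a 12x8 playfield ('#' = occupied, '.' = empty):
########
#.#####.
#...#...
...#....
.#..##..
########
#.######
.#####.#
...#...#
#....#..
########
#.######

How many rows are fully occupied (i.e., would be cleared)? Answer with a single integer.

Check each row:
  row 0: 0 empty cells -> FULL (clear)
  row 1: 2 empty cells -> not full
  row 2: 6 empty cells -> not full
  row 3: 7 empty cells -> not full
  row 4: 5 empty cells -> not full
  row 5: 0 empty cells -> FULL (clear)
  row 6: 1 empty cell -> not full
  row 7: 2 empty cells -> not full
  row 8: 6 empty cells -> not full
  row 9: 6 empty cells -> not full
  row 10: 0 empty cells -> FULL (clear)
  row 11: 1 empty cell -> not full
Total rows cleared: 3

Answer: 3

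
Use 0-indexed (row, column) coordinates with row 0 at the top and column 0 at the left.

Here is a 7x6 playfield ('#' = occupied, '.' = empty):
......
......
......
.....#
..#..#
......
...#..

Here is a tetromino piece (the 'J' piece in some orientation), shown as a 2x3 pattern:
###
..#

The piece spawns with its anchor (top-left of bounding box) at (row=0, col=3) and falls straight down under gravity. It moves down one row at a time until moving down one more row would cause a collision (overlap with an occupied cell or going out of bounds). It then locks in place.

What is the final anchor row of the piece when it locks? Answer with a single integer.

Answer: 1

Derivation:
Spawn at (row=0, col=3). Try each row:
  row 0: fits
  row 1: fits
  row 2: blocked -> lock at row 1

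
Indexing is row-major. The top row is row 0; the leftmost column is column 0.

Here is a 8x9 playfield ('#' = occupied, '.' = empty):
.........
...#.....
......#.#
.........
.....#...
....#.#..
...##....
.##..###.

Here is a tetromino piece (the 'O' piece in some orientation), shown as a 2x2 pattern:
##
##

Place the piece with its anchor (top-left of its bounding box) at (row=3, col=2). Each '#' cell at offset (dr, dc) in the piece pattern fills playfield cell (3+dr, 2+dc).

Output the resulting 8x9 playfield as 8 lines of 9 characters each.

Fill (3+0,2+0) = (3,2)
Fill (3+0,2+1) = (3,3)
Fill (3+1,2+0) = (4,2)
Fill (3+1,2+1) = (4,3)

Answer: .........
...#.....
......#.#
..##.....
..##.#...
....#.#..
...##....
.##..###.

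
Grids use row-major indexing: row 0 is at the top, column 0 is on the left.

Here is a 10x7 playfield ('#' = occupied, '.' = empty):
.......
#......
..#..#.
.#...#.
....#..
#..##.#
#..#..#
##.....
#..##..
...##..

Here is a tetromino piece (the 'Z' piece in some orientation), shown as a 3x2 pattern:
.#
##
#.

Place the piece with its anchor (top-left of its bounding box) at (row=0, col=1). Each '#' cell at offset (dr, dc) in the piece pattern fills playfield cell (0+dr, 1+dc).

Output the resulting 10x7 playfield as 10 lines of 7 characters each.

Fill (0+0,1+1) = (0,2)
Fill (0+1,1+0) = (1,1)
Fill (0+1,1+1) = (1,2)
Fill (0+2,1+0) = (2,1)

Answer: ..#....
###....
.##..#.
.#...#.
....#..
#..##.#
#..#..#
##.....
#..##..
...##..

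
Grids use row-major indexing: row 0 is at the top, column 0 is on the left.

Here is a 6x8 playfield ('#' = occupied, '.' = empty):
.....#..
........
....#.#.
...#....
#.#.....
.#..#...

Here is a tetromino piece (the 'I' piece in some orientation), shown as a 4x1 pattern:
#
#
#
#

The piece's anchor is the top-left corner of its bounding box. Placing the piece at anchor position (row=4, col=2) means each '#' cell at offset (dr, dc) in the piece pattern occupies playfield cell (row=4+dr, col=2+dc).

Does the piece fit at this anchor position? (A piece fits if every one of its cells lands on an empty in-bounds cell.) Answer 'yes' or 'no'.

Answer: no

Derivation:
Check each piece cell at anchor (4, 2):
  offset (0,0) -> (4,2): occupied ('#') -> FAIL
  offset (1,0) -> (5,2): empty -> OK
  offset (2,0) -> (6,2): out of bounds -> FAIL
  offset (3,0) -> (7,2): out of bounds -> FAIL
All cells valid: no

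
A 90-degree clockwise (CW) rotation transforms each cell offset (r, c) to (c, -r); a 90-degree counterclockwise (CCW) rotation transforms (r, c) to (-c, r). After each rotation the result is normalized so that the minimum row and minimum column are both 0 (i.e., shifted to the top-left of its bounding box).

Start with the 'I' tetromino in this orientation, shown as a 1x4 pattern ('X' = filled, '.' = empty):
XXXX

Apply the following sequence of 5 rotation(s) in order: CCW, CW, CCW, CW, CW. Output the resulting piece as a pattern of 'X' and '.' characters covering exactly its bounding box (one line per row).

Answer: X
X
X
X

Derivation:
Start:
XXXX
After rotation 1 (CCW):
X
X
X
X
After rotation 2 (CW):
XXXX
After rotation 3 (CCW):
X
X
X
X
After rotation 4 (CW):
XXXX
After rotation 5 (CW):
X
X
X
X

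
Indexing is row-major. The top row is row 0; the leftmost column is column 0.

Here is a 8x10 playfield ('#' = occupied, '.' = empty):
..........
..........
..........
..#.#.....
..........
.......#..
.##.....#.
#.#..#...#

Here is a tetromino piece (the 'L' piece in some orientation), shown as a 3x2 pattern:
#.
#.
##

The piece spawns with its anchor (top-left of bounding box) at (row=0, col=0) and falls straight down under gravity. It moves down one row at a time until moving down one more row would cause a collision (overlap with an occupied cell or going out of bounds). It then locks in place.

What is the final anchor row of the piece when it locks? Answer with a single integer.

Spawn at (row=0, col=0). Try each row:
  row 0: fits
  row 1: fits
  row 2: fits
  row 3: fits
  row 4: blocked -> lock at row 3

Answer: 3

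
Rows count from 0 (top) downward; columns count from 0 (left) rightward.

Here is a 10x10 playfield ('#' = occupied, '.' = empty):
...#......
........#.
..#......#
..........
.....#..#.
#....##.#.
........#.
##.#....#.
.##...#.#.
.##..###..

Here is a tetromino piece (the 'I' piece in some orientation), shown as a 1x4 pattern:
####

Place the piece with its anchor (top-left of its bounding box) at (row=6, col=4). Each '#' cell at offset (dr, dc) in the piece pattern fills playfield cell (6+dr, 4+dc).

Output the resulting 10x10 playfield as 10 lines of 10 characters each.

Fill (6+0,4+0) = (6,4)
Fill (6+0,4+1) = (6,5)
Fill (6+0,4+2) = (6,6)
Fill (6+0,4+3) = (6,7)

Answer: ...#......
........#.
..#......#
..........
.....#..#.
#....##.#.
....#####.
##.#....#.
.##...#.#.
.##..###..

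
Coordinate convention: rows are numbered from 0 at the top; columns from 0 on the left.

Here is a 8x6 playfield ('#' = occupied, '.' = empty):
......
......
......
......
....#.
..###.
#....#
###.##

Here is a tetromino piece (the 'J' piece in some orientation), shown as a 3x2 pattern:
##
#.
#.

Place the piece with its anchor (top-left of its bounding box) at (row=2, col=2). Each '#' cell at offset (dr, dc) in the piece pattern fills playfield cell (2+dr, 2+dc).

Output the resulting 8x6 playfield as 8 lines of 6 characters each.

Fill (2+0,2+0) = (2,2)
Fill (2+0,2+1) = (2,3)
Fill (2+1,2+0) = (3,2)
Fill (2+2,2+0) = (4,2)

Answer: ......
......
..##..
..#...
..#.#.
..###.
#....#
###.##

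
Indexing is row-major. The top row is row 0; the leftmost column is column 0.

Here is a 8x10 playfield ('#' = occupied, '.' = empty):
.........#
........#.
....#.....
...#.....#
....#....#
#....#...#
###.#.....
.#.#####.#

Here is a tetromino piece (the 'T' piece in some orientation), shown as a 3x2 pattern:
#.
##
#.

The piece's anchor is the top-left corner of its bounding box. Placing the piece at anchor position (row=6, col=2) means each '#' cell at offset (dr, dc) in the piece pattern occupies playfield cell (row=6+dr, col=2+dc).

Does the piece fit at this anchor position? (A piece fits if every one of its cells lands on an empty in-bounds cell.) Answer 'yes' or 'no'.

Answer: no

Derivation:
Check each piece cell at anchor (6, 2):
  offset (0,0) -> (6,2): occupied ('#') -> FAIL
  offset (1,0) -> (7,2): empty -> OK
  offset (1,1) -> (7,3): occupied ('#') -> FAIL
  offset (2,0) -> (8,2): out of bounds -> FAIL
All cells valid: no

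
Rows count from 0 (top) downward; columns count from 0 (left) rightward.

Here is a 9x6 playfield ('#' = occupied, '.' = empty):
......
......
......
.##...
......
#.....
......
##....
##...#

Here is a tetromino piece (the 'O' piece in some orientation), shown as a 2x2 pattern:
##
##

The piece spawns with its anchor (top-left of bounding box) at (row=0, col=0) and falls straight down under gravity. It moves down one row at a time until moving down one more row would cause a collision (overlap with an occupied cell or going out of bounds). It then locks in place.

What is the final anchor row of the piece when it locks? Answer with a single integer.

Answer: 1

Derivation:
Spawn at (row=0, col=0). Try each row:
  row 0: fits
  row 1: fits
  row 2: blocked -> lock at row 1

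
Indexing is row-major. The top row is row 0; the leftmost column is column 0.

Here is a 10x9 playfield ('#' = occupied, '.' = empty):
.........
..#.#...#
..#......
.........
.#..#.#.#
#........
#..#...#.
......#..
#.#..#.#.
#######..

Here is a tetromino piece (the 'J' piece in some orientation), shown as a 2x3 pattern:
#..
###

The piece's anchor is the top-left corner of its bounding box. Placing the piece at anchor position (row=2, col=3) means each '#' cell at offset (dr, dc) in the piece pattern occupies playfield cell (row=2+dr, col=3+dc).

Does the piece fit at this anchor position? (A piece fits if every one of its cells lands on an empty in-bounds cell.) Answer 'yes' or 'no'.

Answer: yes

Derivation:
Check each piece cell at anchor (2, 3):
  offset (0,0) -> (2,3): empty -> OK
  offset (1,0) -> (3,3): empty -> OK
  offset (1,1) -> (3,4): empty -> OK
  offset (1,2) -> (3,5): empty -> OK
All cells valid: yes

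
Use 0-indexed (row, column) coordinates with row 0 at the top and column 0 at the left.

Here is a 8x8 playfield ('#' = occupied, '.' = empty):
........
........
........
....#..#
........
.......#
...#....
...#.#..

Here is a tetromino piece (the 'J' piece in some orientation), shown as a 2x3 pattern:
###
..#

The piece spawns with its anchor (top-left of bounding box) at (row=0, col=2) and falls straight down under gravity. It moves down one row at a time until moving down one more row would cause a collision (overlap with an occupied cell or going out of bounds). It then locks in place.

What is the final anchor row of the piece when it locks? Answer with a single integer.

Spawn at (row=0, col=2). Try each row:
  row 0: fits
  row 1: fits
  row 2: blocked -> lock at row 1

Answer: 1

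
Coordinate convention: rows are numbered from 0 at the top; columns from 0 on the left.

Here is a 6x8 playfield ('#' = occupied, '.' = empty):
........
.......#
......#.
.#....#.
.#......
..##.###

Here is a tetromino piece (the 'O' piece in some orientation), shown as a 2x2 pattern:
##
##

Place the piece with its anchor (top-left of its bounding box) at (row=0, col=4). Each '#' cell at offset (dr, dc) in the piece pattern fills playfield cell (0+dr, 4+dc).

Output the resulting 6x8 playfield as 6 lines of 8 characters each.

Answer: ....##..
....##.#
......#.
.#....#.
.#......
..##.###

Derivation:
Fill (0+0,4+0) = (0,4)
Fill (0+0,4+1) = (0,5)
Fill (0+1,4+0) = (1,4)
Fill (0+1,4+1) = (1,5)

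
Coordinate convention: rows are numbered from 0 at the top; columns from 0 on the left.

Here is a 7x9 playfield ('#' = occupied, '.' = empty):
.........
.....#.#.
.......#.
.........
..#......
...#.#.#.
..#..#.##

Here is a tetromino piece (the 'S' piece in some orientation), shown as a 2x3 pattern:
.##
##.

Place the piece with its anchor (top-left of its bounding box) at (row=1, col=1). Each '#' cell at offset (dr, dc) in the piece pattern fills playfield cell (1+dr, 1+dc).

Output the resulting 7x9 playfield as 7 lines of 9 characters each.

Fill (1+0,1+1) = (1,2)
Fill (1+0,1+2) = (1,3)
Fill (1+1,1+0) = (2,1)
Fill (1+1,1+1) = (2,2)

Answer: .........
..##.#.#.
.##....#.
.........
..#......
...#.#.#.
..#..#.##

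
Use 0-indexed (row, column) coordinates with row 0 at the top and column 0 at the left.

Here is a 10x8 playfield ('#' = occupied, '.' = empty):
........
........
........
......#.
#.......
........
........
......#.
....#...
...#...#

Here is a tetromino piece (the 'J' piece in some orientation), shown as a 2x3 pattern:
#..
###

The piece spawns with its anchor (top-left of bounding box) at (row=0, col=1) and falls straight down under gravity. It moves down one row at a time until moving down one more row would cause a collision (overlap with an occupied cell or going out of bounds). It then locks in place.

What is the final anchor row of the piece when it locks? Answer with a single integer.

Answer: 7

Derivation:
Spawn at (row=0, col=1). Try each row:
  row 0: fits
  row 1: fits
  row 2: fits
  row 3: fits
  row 4: fits
  row 5: fits
  row 6: fits
  row 7: fits
  row 8: blocked -> lock at row 7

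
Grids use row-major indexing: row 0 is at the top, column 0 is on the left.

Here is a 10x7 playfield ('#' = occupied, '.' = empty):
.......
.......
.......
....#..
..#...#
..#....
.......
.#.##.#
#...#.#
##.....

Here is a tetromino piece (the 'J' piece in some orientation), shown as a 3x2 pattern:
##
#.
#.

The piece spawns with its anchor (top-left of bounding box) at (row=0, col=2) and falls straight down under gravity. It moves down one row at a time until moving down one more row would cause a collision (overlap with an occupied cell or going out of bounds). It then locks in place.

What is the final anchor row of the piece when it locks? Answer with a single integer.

Spawn at (row=0, col=2). Try each row:
  row 0: fits
  row 1: fits
  row 2: blocked -> lock at row 1

Answer: 1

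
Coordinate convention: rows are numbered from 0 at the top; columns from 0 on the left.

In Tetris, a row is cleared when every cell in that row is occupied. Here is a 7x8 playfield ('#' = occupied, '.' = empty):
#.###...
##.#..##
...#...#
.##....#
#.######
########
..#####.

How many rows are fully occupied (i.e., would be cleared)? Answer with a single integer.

Check each row:
  row 0: 4 empty cells -> not full
  row 1: 3 empty cells -> not full
  row 2: 6 empty cells -> not full
  row 3: 5 empty cells -> not full
  row 4: 1 empty cell -> not full
  row 5: 0 empty cells -> FULL (clear)
  row 6: 3 empty cells -> not full
Total rows cleared: 1

Answer: 1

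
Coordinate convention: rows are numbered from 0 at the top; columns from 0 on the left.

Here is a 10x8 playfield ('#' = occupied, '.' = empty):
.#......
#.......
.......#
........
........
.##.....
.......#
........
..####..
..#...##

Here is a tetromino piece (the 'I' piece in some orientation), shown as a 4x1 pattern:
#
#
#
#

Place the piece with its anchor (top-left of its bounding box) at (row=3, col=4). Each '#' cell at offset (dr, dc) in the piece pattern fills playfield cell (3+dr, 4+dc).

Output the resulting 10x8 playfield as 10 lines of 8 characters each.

Answer: .#......
#.......
.......#
....#...
....#...
.##.#...
....#..#
........
..####..
..#...##

Derivation:
Fill (3+0,4+0) = (3,4)
Fill (3+1,4+0) = (4,4)
Fill (3+2,4+0) = (5,4)
Fill (3+3,4+0) = (6,4)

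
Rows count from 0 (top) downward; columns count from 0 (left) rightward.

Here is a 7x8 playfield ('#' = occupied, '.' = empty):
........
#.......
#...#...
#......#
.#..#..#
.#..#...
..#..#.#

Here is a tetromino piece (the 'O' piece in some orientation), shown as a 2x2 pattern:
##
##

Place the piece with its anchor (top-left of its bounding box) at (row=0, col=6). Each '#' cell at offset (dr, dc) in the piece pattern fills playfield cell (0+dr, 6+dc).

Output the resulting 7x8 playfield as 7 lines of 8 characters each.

Answer: ......##
#.....##
#...#...
#......#
.#..#..#
.#..#...
..#..#.#

Derivation:
Fill (0+0,6+0) = (0,6)
Fill (0+0,6+1) = (0,7)
Fill (0+1,6+0) = (1,6)
Fill (0+1,6+1) = (1,7)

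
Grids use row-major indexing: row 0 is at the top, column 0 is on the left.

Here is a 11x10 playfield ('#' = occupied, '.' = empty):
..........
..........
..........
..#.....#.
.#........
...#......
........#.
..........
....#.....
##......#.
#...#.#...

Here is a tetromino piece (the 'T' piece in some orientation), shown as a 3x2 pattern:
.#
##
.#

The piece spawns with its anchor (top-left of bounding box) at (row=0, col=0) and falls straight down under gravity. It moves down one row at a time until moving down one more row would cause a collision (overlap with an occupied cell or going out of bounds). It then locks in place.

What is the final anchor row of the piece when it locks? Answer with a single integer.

Spawn at (row=0, col=0). Try each row:
  row 0: fits
  row 1: fits
  row 2: blocked -> lock at row 1

Answer: 1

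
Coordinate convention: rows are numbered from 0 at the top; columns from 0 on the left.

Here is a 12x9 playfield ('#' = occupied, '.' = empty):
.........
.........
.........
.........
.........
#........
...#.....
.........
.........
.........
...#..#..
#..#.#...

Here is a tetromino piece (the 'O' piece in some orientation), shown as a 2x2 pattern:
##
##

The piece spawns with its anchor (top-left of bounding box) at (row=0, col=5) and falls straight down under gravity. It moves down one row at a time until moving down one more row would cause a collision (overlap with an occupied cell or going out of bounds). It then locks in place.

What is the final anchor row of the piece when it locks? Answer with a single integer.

Answer: 8

Derivation:
Spawn at (row=0, col=5). Try each row:
  row 0: fits
  row 1: fits
  row 2: fits
  row 3: fits
  row 4: fits
  row 5: fits
  row 6: fits
  row 7: fits
  row 8: fits
  row 9: blocked -> lock at row 8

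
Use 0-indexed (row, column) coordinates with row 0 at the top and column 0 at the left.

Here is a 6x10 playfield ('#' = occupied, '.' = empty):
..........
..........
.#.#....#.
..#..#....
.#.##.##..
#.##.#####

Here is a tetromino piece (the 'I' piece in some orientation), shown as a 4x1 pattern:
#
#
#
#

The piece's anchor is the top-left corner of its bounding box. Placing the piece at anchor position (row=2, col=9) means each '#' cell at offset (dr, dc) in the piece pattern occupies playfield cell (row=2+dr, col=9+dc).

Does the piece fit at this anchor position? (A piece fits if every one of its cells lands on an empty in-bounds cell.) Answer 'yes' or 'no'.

Check each piece cell at anchor (2, 9):
  offset (0,0) -> (2,9): empty -> OK
  offset (1,0) -> (3,9): empty -> OK
  offset (2,0) -> (4,9): empty -> OK
  offset (3,0) -> (5,9): occupied ('#') -> FAIL
All cells valid: no

Answer: no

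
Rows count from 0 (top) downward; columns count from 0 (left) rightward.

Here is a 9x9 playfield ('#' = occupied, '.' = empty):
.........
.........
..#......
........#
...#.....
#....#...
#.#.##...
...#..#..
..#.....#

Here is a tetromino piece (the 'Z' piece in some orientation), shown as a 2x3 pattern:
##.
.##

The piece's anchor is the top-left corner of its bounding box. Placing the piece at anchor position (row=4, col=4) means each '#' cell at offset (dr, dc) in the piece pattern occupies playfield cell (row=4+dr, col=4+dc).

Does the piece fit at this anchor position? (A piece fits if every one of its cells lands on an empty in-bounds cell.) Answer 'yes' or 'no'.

Answer: no

Derivation:
Check each piece cell at anchor (4, 4):
  offset (0,0) -> (4,4): empty -> OK
  offset (0,1) -> (4,5): empty -> OK
  offset (1,1) -> (5,5): occupied ('#') -> FAIL
  offset (1,2) -> (5,6): empty -> OK
All cells valid: no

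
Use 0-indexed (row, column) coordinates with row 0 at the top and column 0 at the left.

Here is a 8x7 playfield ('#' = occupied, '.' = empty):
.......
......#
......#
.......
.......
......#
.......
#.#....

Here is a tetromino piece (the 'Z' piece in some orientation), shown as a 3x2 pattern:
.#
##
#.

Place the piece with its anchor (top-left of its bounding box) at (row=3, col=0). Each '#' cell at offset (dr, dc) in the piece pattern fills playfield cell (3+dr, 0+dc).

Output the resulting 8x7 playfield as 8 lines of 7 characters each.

Answer: .......
......#
......#
.#.....
##.....
#.....#
.......
#.#....

Derivation:
Fill (3+0,0+1) = (3,1)
Fill (3+1,0+0) = (4,0)
Fill (3+1,0+1) = (4,1)
Fill (3+2,0+0) = (5,0)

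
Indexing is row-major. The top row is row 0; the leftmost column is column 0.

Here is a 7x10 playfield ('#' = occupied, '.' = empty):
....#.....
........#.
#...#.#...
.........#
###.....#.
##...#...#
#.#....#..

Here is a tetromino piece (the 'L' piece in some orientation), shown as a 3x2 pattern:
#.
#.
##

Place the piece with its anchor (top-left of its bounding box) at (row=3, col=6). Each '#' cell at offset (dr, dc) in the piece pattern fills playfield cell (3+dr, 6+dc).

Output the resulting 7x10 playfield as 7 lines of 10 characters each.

Fill (3+0,6+0) = (3,6)
Fill (3+1,6+0) = (4,6)
Fill (3+2,6+0) = (5,6)
Fill (3+2,6+1) = (5,7)

Answer: ....#.....
........#.
#...#.#...
......#..#
###...#.#.
##...###.#
#.#....#..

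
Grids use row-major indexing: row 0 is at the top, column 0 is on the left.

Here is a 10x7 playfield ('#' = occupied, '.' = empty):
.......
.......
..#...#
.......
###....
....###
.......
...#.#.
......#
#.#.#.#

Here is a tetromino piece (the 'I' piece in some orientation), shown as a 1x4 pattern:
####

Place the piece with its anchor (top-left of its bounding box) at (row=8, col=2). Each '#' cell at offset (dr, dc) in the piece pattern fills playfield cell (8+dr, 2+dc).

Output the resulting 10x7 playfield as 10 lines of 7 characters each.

Fill (8+0,2+0) = (8,2)
Fill (8+0,2+1) = (8,3)
Fill (8+0,2+2) = (8,4)
Fill (8+0,2+3) = (8,5)

Answer: .......
.......
..#...#
.......
###....
....###
.......
...#.#.
..#####
#.#.#.#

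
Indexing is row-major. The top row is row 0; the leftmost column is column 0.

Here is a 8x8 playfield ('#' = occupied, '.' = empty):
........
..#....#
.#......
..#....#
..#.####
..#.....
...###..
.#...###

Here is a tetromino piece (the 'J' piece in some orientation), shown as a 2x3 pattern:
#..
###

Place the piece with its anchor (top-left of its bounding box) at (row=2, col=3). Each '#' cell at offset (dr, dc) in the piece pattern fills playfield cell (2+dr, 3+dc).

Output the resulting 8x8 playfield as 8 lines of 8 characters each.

Fill (2+0,3+0) = (2,3)
Fill (2+1,3+0) = (3,3)
Fill (2+1,3+1) = (3,4)
Fill (2+1,3+2) = (3,5)

Answer: ........
..#....#
.#.#....
..####.#
..#.####
..#.....
...###..
.#...###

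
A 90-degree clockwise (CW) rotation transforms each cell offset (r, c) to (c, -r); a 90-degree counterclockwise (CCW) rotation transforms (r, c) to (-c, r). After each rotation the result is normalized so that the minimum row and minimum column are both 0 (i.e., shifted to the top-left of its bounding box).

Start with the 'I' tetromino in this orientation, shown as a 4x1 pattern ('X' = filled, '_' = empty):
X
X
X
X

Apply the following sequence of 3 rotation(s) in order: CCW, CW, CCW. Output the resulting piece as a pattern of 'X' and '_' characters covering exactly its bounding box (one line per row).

Start:
X
X
X
X
After rotation 1 (CCW):
XXXX
After rotation 2 (CW):
X
X
X
X
After rotation 3 (CCW):
XXXX

Answer: XXXX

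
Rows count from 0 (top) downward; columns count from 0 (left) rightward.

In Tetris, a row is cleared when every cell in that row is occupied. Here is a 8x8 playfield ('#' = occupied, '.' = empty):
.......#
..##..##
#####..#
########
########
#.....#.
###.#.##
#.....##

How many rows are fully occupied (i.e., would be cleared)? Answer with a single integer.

Check each row:
  row 0: 7 empty cells -> not full
  row 1: 4 empty cells -> not full
  row 2: 2 empty cells -> not full
  row 3: 0 empty cells -> FULL (clear)
  row 4: 0 empty cells -> FULL (clear)
  row 5: 6 empty cells -> not full
  row 6: 2 empty cells -> not full
  row 7: 5 empty cells -> not full
Total rows cleared: 2

Answer: 2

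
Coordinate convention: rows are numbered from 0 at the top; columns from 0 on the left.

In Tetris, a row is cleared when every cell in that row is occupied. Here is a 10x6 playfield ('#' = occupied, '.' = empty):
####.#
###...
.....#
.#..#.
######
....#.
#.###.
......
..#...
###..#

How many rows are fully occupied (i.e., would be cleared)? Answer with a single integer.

Check each row:
  row 0: 1 empty cell -> not full
  row 1: 3 empty cells -> not full
  row 2: 5 empty cells -> not full
  row 3: 4 empty cells -> not full
  row 4: 0 empty cells -> FULL (clear)
  row 5: 5 empty cells -> not full
  row 6: 2 empty cells -> not full
  row 7: 6 empty cells -> not full
  row 8: 5 empty cells -> not full
  row 9: 2 empty cells -> not full
Total rows cleared: 1

Answer: 1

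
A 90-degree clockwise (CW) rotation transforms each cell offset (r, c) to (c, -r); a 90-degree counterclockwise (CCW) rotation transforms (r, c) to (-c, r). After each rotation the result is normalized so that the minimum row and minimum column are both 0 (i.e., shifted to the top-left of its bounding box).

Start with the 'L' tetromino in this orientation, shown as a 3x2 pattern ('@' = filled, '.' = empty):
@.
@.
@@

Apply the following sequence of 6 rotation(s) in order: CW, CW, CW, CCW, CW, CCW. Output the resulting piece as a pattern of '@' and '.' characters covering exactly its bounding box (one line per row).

Answer: @@
.@
.@

Derivation:
Start:
@.
@.
@@
After rotation 1 (CW):
@@@
@..
After rotation 2 (CW):
@@
.@
.@
After rotation 3 (CW):
..@
@@@
After rotation 4 (CCW):
@@
.@
.@
After rotation 5 (CW):
..@
@@@
After rotation 6 (CCW):
@@
.@
.@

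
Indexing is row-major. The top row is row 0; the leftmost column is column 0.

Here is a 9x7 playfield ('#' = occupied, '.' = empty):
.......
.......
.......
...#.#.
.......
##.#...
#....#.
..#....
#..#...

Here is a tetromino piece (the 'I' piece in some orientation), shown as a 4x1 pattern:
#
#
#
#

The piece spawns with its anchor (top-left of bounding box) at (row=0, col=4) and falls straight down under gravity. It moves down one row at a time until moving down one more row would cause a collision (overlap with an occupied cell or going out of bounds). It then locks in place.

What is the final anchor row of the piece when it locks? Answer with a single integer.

Answer: 5

Derivation:
Spawn at (row=0, col=4). Try each row:
  row 0: fits
  row 1: fits
  row 2: fits
  row 3: fits
  row 4: fits
  row 5: fits
  row 6: blocked -> lock at row 5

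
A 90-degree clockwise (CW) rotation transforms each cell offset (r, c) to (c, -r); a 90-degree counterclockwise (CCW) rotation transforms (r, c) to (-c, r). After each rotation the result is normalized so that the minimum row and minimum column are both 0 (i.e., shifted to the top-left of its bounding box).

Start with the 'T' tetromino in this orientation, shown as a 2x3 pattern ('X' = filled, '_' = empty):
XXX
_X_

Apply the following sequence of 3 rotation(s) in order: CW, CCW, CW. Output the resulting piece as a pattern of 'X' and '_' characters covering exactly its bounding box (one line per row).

Start:
XXX
_X_
After rotation 1 (CW):
_X
XX
_X
After rotation 2 (CCW):
XXX
_X_
After rotation 3 (CW):
_X
XX
_X

Answer: _X
XX
_X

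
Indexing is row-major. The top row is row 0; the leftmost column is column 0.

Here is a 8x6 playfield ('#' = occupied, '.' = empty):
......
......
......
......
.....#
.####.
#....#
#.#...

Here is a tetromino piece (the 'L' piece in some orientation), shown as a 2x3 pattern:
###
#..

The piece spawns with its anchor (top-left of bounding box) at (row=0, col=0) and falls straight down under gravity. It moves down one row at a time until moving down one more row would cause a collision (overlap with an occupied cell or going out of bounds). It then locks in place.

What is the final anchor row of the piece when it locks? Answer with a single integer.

Answer: 4

Derivation:
Spawn at (row=0, col=0). Try each row:
  row 0: fits
  row 1: fits
  row 2: fits
  row 3: fits
  row 4: fits
  row 5: blocked -> lock at row 4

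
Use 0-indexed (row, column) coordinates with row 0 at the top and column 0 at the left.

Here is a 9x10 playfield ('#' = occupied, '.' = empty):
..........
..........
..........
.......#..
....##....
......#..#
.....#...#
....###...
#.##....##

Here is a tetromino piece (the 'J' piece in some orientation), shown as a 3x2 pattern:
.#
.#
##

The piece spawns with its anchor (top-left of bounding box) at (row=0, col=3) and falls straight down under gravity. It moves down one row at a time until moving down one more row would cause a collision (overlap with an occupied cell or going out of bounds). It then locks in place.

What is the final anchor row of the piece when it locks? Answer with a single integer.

Answer: 1

Derivation:
Spawn at (row=0, col=3). Try each row:
  row 0: fits
  row 1: fits
  row 2: blocked -> lock at row 1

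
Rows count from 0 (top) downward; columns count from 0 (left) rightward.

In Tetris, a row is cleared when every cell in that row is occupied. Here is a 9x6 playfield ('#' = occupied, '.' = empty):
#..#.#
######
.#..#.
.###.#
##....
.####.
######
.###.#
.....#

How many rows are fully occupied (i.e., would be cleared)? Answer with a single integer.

Check each row:
  row 0: 3 empty cells -> not full
  row 1: 0 empty cells -> FULL (clear)
  row 2: 4 empty cells -> not full
  row 3: 2 empty cells -> not full
  row 4: 4 empty cells -> not full
  row 5: 2 empty cells -> not full
  row 6: 0 empty cells -> FULL (clear)
  row 7: 2 empty cells -> not full
  row 8: 5 empty cells -> not full
Total rows cleared: 2

Answer: 2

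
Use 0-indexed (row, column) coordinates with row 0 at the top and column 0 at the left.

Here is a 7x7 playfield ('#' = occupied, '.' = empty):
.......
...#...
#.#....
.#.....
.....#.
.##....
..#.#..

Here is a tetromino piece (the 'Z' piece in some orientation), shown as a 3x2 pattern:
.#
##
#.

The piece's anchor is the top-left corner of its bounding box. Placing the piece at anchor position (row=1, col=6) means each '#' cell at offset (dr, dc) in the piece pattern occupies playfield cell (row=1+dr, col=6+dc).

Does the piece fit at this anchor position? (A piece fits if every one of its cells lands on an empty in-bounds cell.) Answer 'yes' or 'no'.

Answer: no

Derivation:
Check each piece cell at anchor (1, 6):
  offset (0,1) -> (1,7): out of bounds -> FAIL
  offset (1,0) -> (2,6): empty -> OK
  offset (1,1) -> (2,7): out of bounds -> FAIL
  offset (2,0) -> (3,6): empty -> OK
All cells valid: no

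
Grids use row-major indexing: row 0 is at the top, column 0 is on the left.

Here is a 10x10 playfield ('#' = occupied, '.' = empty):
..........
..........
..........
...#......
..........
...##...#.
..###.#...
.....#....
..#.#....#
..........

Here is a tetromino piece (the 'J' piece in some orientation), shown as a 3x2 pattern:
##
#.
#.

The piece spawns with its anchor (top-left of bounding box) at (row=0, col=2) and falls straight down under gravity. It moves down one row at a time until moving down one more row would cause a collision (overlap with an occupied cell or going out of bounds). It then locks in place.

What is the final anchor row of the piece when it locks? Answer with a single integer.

Answer: 2

Derivation:
Spawn at (row=0, col=2). Try each row:
  row 0: fits
  row 1: fits
  row 2: fits
  row 3: blocked -> lock at row 2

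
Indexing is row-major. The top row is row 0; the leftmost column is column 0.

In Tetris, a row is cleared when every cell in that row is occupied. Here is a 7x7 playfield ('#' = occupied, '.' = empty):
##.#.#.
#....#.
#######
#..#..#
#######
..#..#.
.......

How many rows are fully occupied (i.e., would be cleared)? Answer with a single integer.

Check each row:
  row 0: 3 empty cells -> not full
  row 1: 5 empty cells -> not full
  row 2: 0 empty cells -> FULL (clear)
  row 3: 4 empty cells -> not full
  row 4: 0 empty cells -> FULL (clear)
  row 5: 5 empty cells -> not full
  row 6: 7 empty cells -> not full
Total rows cleared: 2

Answer: 2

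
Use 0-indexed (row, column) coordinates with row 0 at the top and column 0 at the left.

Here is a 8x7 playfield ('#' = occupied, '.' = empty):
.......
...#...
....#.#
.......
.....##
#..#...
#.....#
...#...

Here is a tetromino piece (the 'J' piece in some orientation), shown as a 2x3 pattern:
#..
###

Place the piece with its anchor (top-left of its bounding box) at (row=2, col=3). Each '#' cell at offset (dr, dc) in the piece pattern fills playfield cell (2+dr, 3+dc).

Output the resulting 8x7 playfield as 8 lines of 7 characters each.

Fill (2+0,3+0) = (2,3)
Fill (2+1,3+0) = (3,3)
Fill (2+1,3+1) = (3,4)
Fill (2+1,3+2) = (3,5)

Answer: .......
...#...
...##.#
...###.
.....##
#..#...
#.....#
...#...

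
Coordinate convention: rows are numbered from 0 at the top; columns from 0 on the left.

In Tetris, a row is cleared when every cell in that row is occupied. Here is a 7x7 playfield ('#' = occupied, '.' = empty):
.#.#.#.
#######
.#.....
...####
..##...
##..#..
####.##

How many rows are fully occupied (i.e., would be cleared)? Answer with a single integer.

Check each row:
  row 0: 4 empty cells -> not full
  row 1: 0 empty cells -> FULL (clear)
  row 2: 6 empty cells -> not full
  row 3: 3 empty cells -> not full
  row 4: 5 empty cells -> not full
  row 5: 4 empty cells -> not full
  row 6: 1 empty cell -> not full
Total rows cleared: 1

Answer: 1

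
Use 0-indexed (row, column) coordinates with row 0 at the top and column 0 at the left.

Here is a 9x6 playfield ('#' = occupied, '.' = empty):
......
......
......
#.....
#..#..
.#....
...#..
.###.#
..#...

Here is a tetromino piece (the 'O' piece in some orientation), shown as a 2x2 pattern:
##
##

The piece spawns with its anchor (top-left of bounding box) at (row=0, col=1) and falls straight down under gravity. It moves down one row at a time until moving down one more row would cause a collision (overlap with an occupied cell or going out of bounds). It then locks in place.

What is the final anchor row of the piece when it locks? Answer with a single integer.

Spawn at (row=0, col=1). Try each row:
  row 0: fits
  row 1: fits
  row 2: fits
  row 3: fits
  row 4: blocked -> lock at row 3

Answer: 3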